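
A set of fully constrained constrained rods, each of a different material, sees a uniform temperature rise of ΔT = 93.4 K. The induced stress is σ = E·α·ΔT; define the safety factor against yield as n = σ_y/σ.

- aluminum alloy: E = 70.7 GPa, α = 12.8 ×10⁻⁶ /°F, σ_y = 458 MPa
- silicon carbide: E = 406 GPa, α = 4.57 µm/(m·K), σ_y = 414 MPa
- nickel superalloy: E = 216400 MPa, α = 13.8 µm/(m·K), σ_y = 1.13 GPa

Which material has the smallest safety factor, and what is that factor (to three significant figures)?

silicon carbide, n = 2.39

Converting E to GPa, α to ×10⁻⁶/K, σ_y to MPa, then σ and n for each:
  aluminum alloy: E = 70.70, α = 23.0, σ_y = 458.0 → σ = 152 MPa, n = 3.01
  silicon carbide: E = 406.0, α = 4.57, σ_y = 414.0 → σ = 173 MPa, n = 2.39
  nickel superalloy: E = 216.4, α = 13.8, σ_y = 1130 → σ = 279 MPa, n = 4.05
Smallest n: silicon carbide with n = 2.39.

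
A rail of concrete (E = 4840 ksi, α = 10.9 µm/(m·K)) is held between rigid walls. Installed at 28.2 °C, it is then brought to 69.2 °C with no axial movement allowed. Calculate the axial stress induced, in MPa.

E = 4840 ksi = 33.37 GPa.
ΔT = 41.00 K. Constrained thermal stress σ = E·α·ΔT = 33.37×10³ MPa × 10.9×10⁻⁶ × 41.00 = 14.9 MPa (compressive).

14.9 MPa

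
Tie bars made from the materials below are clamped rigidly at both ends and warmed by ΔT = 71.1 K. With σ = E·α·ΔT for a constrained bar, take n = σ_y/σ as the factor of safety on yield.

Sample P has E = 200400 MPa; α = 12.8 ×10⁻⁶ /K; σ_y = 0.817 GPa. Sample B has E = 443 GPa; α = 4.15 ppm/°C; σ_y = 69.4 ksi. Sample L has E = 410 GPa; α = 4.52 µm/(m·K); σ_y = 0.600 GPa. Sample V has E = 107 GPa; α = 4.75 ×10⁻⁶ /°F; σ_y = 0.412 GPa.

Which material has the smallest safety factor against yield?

Per material, after unit conversion:
  sample P: E = 200.4, α = 12.8, σ_y = 817.0 → σ = 182 MPa, n = 4.48
  sample B: E = 443.0, α = 4.15, σ_y = 478.5 → σ = 131 MPa, n = 3.66
  sample L: E = 410.0, α = 4.52, σ_y = 600.0 → σ = 132 MPa, n = 4.55
  sample V: E = 107.0, α = 8.55, σ_y = 412.0 → σ = 65.0 MPa, n = 6.33
The minimum is sample B at n = 3.66.

sample B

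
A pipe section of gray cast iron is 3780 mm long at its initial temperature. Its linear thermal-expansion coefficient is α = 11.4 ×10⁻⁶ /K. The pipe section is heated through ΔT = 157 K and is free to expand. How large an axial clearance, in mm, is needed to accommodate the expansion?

ΔL = α·L₀·ΔT = 11.4×10⁻⁶ × 3780 mm × 157.0 K = 6.77 mm.

6.77 mm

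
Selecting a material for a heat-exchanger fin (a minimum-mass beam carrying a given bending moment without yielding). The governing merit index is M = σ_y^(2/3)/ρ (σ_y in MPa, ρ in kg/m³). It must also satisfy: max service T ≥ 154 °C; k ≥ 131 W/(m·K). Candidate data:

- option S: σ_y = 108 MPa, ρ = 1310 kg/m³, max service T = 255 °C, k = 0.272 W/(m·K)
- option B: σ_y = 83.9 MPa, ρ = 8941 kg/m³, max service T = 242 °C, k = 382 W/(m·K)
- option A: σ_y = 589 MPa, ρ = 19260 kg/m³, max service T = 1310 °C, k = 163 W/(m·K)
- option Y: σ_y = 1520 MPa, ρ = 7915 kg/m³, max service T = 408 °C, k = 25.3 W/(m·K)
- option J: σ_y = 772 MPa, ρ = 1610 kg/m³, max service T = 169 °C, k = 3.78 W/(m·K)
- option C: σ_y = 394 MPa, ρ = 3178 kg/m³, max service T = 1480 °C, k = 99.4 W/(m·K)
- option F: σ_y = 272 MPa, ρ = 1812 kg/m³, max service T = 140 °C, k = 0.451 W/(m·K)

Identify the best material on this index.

Screen on constraints: max service T ≥ 154 °C; k ≥ 131 W/(m·K). Survivors: option B, option A.
Computing M directly (units already consistent):
  option A: M = 3.65×10⁻³
  option B: M = 2.14×10⁻³
Option A has the largest M.

option A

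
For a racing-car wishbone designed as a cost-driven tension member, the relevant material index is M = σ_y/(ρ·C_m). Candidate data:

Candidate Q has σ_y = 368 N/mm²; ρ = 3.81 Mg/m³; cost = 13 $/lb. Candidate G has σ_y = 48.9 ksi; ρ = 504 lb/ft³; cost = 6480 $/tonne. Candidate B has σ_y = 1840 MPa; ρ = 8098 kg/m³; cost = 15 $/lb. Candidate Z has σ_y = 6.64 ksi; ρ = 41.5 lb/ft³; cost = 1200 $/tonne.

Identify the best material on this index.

Normalizing units and computing the index:
  candidate Q: σ_y = 368.0 MPa, ρ = 3810 kg/m³, cost = 28.66 $/kg
  candidate G: σ_y = 337.2 MPa, ρ = 8073 kg/m³, cost = 6.480 $/kg
  candidate B: σ_y = 1840 MPa, ρ = 8098 kg/m³, cost = 33.07 $/kg
  candidate Z: σ_y = 45.78 MPa, ρ = 664.8 kg/m³, cost = 1.200 $/kg
  candidate Z: M = 57.4 kN·m per $
  candidate B: M = 6.87 kN·m per $
  candidate G: M = 6.44 kN·m per $
  candidate Q: M = 3.37 kN·m per $
The maximum is for candidate Z.

candidate Z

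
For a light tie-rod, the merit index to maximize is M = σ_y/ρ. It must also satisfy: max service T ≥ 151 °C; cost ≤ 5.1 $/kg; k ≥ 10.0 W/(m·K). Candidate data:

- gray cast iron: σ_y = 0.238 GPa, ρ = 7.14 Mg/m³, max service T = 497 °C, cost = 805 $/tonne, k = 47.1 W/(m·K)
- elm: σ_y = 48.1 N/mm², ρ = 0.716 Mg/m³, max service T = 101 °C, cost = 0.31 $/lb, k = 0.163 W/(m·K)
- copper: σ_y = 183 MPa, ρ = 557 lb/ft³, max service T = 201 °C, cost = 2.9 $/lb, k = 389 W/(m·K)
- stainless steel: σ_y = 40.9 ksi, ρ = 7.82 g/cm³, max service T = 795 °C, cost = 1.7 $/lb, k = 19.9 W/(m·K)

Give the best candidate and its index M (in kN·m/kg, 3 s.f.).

Screen on constraints: max service T ≥ 151 °C; cost ≤ 5.1 $/kg; k ≥ 10.0 W/(m·K). Survivors: gray cast iron, stainless steel.
In SI units:
  gray cast iron: σ_y = 238.0 MPa, ρ = 7140 kg/m³
  stainless steel: σ_y = 282.0 MPa, ρ = 7820 kg/m³
  stainless steel: M = 36.1 kN·m/kg
  gray cast iron: M = 33.3 kN·m/kg
The maximum is for stainless steel.

stainless steel, M = 36.1 kN·m/kg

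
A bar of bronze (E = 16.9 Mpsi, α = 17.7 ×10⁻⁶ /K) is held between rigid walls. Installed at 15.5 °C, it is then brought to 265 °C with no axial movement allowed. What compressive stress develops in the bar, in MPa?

E = 16.9 Mpsi = 116.5 GPa.
ΔT = 249.5 K. Constrained thermal stress σ = E·α·ΔT = 116.5×10³ MPa × 17.7×10⁻⁶ × 249.5 = 515 MPa (compressive).

515 MPa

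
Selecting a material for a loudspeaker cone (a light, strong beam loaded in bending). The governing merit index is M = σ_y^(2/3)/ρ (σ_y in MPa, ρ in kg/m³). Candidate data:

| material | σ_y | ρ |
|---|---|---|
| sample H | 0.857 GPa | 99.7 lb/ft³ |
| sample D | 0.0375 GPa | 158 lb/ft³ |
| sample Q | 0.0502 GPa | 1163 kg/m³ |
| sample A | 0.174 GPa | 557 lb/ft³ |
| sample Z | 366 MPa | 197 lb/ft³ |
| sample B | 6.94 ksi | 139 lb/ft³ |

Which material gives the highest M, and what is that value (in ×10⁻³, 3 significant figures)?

Putting every candidate on a common basis:
  sample H: σ_y = 857.0 MPa, ρ = 1597 kg/m³
  sample D: σ_y = 37.50 MPa, ρ = 2531 kg/m³
  sample Q: σ_y = 50.20 MPa, ρ = 1163 kg/m³
  sample A: σ_y = 174.0 MPa, ρ = 8922 kg/m³
  sample Z: σ_y = 366.0 MPa, ρ = 3156 kg/m³
  sample B: σ_y = 47.85 MPa, ρ = 2227 kg/m³
  sample H: M = 56.5×10⁻³
  sample Z: M = 16.2×10⁻³
  sample Q: M = 11.7×10⁻³
  sample B: M = 5.92×10⁻³
  sample D: M = 4.43×10⁻³
  sample A: M = 3.49×10⁻³
Sample H has the largest M.

sample H, M = 56.5×10⁻³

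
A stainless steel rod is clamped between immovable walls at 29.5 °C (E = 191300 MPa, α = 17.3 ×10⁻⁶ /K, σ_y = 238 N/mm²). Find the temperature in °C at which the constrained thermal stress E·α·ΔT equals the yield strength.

E = 191300 MPa = 191.3 GPa.
σ_y = 238 N/mm² = 238.0 MPa.
E·α·ΔT = 238.0 MPa ⇒ ΔT = 238.0 / (191.3×10³ × 17.3×10⁻⁶) = 71.91 K.
T = 29.5 + 71.91 = 101.4 °C.

101 °C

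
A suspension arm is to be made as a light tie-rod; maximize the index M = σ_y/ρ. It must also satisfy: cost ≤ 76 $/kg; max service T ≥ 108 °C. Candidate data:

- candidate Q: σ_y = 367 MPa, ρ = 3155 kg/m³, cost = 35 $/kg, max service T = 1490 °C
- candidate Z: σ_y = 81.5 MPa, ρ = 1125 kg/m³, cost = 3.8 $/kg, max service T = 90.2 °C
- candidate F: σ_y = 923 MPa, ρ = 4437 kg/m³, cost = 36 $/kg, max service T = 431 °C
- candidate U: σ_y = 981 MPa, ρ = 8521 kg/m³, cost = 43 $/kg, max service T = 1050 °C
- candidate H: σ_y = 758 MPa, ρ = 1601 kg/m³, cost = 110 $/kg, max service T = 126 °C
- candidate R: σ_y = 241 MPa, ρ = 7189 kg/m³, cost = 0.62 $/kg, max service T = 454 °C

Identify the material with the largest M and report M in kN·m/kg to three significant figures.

Screen on constraints: cost ≤ 76 $/kg; max service T ≥ 108 °C. Survivors: candidate Q, candidate F, candidate U, candidate R.
Computing M directly (units already consistent):
  candidate F: M = 208 kN·m/kg
  candidate Q: M = 116 kN·m/kg
  candidate U: M = 115 kN·m/kg
  candidate R: M = 33.5 kN·m/kg
Candidate F ranks first.

candidate F, M = 208 kN·m/kg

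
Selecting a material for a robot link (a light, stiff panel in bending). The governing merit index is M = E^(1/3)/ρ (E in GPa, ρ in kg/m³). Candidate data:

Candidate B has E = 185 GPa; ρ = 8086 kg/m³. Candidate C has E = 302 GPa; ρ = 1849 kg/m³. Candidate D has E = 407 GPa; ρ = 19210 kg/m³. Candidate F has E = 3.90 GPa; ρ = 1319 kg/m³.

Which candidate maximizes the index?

Computing M directly (units already consistent):
  candidate C: M = 3.63×10⁻³
  candidate F: M = 1.19×10⁻³
  candidate B: M = 0.705×10⁻³
  candidate D: M = 0.386×10⁻³
Candidate C ranks first.

candidate C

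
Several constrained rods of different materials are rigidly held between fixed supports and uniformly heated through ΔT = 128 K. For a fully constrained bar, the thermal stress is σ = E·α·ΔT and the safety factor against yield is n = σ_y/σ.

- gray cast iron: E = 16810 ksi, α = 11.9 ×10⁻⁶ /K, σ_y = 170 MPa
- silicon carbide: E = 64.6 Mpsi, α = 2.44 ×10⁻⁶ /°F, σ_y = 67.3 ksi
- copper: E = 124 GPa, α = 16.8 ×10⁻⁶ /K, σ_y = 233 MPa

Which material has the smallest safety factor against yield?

copper

In consistent units (E in GPa, α in ×10⁻⁶/K, σ_y in MPa):
  gray cast iron: E = 115.9, α = 11.9, σ_y = 170.0 → σ = 177 MPa, n = 0.963
  silicon carbide: E = 445.4, α = 4.39, σ_y = 464.0 → σ = 250 MPa, n = 1.85
  copper: E = 124.0, α = 16.8, σ_y = 233.0 → σ = 267 MPa, n = 0.874
Smallest n: copper with n = 0.874.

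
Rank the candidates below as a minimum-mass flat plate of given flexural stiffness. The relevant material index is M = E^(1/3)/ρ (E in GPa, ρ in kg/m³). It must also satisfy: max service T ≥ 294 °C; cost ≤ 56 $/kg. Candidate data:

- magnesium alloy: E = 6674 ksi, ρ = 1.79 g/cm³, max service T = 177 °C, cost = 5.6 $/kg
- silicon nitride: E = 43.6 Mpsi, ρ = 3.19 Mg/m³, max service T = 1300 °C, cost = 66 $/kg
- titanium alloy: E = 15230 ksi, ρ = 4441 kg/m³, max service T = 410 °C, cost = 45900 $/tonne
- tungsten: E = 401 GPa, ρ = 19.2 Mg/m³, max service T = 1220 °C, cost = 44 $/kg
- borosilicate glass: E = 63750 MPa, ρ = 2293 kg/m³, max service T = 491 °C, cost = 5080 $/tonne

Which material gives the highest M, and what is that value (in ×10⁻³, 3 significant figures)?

Screen on constraints: max service T ≥ 294 °C; cost ≤ 56 $/kg. Survivors: titanium alloy, tungsten, borosilicate glass.
In SI units:
  titanium alloy: E = 105.0 GPa, ρ = 4441 kg/m³
  tungsten: E = 401.0 GPa, ρ = 19200 kg/m³
  borosilicate glass: E = 63.75 GPa, ρ = 2293 kg/m³
  borosilicate glass: M = 1.74×10⁻³
  titanium alloy: M = 1.06×10⁻³
  tungsten: M = 0.384×10⁻³
The maximum is for borosilicate glass.

borosilicate glass, M = 1.74×10⁻³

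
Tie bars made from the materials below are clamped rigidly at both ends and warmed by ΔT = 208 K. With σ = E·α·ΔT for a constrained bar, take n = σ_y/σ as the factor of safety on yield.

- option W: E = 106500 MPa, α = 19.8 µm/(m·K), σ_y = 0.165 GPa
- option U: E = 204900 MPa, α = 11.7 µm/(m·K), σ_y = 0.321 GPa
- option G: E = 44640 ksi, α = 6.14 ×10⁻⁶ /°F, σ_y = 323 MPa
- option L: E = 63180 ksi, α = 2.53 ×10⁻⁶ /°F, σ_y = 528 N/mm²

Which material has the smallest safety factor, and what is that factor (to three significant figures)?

option W, n = 0.376

In consistent units (E in GPa, α in ×10⁻⁶/K, σ_y in MPa):
  option W: E = 106.5, α = 19.8, σ_y = 165.0 → σ = 439 MPa, n = 0.376
  option U: E = 204.9, α = 11.7, σ_y = 321.0 → σ = 499 MPa, n = 0.644
  option G: E = 307.8, α = 11.1, σ_y = 323.0 → σ = 708 MPa, n = 0.457
  option L: E = 435.6, α = 4.55, σ_y = 528.0 → σ = 413 MPa, n = 1.28
Smallest n: option W with n = 0.376.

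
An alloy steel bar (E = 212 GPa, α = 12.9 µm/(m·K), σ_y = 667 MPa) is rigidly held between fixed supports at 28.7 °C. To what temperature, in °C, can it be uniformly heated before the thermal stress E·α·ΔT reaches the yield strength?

273 °C

E·α·ΔT = 667.0 MPa ⇒ ΔT = 667.0 / (212.0×10³ × 12.9×10⁻⁶) = 243.9 K.
T = 28.7 + 243.9 = 272.6 °C.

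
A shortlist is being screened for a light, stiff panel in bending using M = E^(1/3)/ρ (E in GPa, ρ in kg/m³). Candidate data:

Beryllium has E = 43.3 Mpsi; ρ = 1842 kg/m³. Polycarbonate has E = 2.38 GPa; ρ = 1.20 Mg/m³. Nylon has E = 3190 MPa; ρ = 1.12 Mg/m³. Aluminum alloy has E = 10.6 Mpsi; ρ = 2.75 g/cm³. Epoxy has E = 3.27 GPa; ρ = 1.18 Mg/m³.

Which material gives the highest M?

beryllium

Convert each candidate to consistent units, then evaluate M:
  beryllium: E = 298.5 GPa, ρ = 1842 kg/m³
  polycarbonate: E = 2.380 GPa, ρ = 1200 kg/m³
  nylon: E = 3.190 GPa, ρ = 1120 kg/m³
  aluminum alloy: E = 73.08 GPa, ρ = 2750 kg/m³
  epoxy: E = 3.270 GPa, ρ = 1180 kg/m³
  beryllium: M = 3.63×10⁻³
  aluminum alloy: M = 1.52×10⁻³
  nylon: M = 1.31×10⁻³
  epoxy: M = 1.26×10⁻³
  polycarbonate: M = 1.11×10⁻³
Beryllium ranks first.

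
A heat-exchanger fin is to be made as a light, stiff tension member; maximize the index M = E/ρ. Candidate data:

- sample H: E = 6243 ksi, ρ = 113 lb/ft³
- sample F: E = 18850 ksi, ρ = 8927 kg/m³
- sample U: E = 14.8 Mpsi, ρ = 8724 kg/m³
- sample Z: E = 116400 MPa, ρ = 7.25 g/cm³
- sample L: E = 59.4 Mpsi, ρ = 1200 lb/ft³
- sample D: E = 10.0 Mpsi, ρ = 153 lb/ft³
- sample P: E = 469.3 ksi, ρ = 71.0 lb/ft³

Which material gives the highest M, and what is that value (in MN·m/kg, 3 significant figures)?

Putting every candidate on a common basis:
  sample H: E = 43.04 GPa, ρ = 1810 kg/m³
  sample F: E = 130.0 GPa, ρ = 8927 kg/m³
  sample U: E = 102.0 GPa, ρ = 8724 kg/m³
  sample Z: E = 116.4 GPa, ρ = 7250 kg/m³
  sample L: E = 409.5 GPa, ρ = 19220 kg/m³
  sample D: E = 68.95 GPa, ρ = 2451 kg/m³
  sample P: E = 3.236 GPa, ρ = 1137 kg/m³
  sample D: M = 28.1 MN·m/kg
  sample H: M = 23.8 MN·m/kg
  sample L: M = 21.3 MN·m/kg
  sample Z: M = 16.1 MN·m/kg
  sample F: M = 14.6 MN·m/kg
  sample U: M = 11.7 MN·m/kg
  sample P: M = 2.85 MN·m/kg
The maximum is for sample D.

sample D, M = 28.1 MN·m/kg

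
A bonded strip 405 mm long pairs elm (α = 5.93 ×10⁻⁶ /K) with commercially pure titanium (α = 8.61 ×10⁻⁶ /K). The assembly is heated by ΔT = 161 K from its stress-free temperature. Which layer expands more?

commercially pure titanium

α(elm) = 5.93×10⁻⁶/K vs α(commercially pure titanium) = 8.61×10⁻⁶/K.
Higher α expands more for the same ΔT: commercially pure titanium.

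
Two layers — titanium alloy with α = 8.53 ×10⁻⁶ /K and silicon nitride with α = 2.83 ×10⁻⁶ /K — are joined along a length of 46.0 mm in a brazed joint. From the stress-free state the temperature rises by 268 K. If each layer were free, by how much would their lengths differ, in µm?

Δα = |8.53 − 2.83|×10⁻⁶/K = 5.70×10⁻⁶/K.
ΔL_mismatch = Δα·L·ΔT = 5.70×10⁻⁶ × 46.0 mm × 268.0 K = 70.3 µm.

70.3 µm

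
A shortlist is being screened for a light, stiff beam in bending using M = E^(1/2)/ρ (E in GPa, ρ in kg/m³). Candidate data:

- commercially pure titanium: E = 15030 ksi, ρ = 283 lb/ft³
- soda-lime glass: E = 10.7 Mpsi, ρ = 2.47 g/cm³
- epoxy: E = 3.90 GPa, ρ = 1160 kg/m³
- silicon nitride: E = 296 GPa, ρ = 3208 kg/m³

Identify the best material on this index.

Putting every candidate on a common basis:
  commercially pure titanium: E = 103.6 GPa, ρ = 4533 kg/m³
  soda-lime glass: E = 73.77 GPa, ρ = 2470 kg/m³
  epoxy: E = 3.900 GPa, ρ = 1160 kg/m³
  silicon nitride: E = 296.0 GPa, ρ = 3208 kg/m³
  silicon nitride: M = 5.36×10⁻³
  soda-lime glass: M = 3.48×10⁻³
  commercially pure titanium: M = 2.25×10⁻³
  epoxy: M = 1.70×10⁻³
Silicon nitride ranks first.

silicon nitride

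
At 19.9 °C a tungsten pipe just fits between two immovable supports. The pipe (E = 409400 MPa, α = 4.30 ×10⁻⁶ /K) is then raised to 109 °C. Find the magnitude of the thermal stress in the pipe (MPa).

157 MPa

E = 409400 MPa = 409.4 GPa.
ΔT = 89.10 K. Constrained thermal stress σ = E·α·ΔT = 409.4×10³ MPa × 4.30×10⁻⁶ × 89.10 = 157 MPa (compressive).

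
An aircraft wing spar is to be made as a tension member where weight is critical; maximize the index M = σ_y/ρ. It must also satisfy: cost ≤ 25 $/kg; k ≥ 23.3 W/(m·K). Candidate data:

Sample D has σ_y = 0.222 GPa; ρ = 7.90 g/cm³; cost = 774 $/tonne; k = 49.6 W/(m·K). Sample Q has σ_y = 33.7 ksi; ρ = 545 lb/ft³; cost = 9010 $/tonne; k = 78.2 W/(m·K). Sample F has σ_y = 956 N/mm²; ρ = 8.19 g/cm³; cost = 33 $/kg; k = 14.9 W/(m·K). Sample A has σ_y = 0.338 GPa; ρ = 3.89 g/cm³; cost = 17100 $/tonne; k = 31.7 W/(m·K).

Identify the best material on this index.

sample A

Screen on constraints: cost ≤ 25 $/kg; k ≥ 23.3 W/(m·K). Survivors: sample D, sample Q, sample A.
In SI units:
  sample D: σ_y = 222.0 MPa, ρ = 7900 kg/m³
  sample Q: σ_y = 232.4 MPa, ρ = 8730 kg/m³
  sample A: σ_y = 338.0 MPa, ρ = 3890 kg/m³
  sample A: M = 86.9 kN·m/kg
  sample D: M = 28.1 kN·m/kg
  sample Q: M = 26.6 kN·m/kg
Sample A has the largest M.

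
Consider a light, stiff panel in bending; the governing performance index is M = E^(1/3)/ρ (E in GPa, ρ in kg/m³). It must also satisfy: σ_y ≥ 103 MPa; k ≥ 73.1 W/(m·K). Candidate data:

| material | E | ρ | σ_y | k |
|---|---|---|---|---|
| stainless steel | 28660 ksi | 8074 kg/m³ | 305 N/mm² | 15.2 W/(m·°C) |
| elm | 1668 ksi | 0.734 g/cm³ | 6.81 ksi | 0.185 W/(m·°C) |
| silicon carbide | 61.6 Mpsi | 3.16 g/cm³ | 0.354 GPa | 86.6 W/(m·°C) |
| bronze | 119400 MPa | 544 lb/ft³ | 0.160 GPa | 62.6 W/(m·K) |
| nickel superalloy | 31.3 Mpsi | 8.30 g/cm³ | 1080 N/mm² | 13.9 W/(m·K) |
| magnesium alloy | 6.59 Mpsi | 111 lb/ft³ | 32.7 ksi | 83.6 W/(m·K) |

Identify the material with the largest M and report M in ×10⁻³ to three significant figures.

Screen on constraints: σ_y ≥ 103 MPa; k ≥ 73.1 W/(m·K). Survivors: silicon carbide, magnesium alloy.
Putting every candidate on a common basis:
  silicon carbide: E = 424.7 GPa, ρ = 3160 kg/m³
  magnesium alloy: E = 45.44 GPa, ρ = 1778 kg/m³
  silicon carbide: M = 2.38×10⁻³
  magnesium alloy: M = 2.01×10⁻³
Silicon carbide ranks first.

silicon carbide, M = 2.38×10⁻³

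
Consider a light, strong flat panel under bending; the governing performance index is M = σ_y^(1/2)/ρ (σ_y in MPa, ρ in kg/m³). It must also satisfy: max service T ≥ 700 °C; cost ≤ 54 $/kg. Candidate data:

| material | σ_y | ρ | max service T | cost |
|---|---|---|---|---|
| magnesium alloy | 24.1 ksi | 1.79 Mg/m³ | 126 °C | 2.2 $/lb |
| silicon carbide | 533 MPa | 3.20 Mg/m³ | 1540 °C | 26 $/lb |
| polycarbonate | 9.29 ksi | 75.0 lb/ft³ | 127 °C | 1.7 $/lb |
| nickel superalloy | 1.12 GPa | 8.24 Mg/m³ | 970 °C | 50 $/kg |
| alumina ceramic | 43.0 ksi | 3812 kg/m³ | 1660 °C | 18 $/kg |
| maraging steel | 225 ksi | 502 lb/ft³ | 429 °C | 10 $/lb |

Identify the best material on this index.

Screen on constraints: max service T ≥ 700 °C; cost ≤ 54 $/kg. Survivors: nickel superalloy, alumina ceramic.
After converting to SI:
  nickel superalloy: σ_y = 1120 MPa, ρ = 8240 kg/m³
  alumina ceramic: σ_y = 296.5 MPa, ρ = 3812 kg/m³
  alumina ceramic: M = 4.52×10⁻³
  nickel superalloy: M = 4.06×10⁻³
Alumina ceramic ranks first.

alumina ceramic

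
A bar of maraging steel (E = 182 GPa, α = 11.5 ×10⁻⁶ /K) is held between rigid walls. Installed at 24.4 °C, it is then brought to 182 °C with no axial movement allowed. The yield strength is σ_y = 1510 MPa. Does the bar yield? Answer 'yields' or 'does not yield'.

does not yield

ΔT = 157.6 K. Constrained thermal stress σ = E·α·ΔT = 182.0×10³ MPa × 11.5×10⁻⁶ × 157.6 = 330 MPa (compressive).
Compare to σ_y = 1510 MPa: σ < σ_y, so it does not yield.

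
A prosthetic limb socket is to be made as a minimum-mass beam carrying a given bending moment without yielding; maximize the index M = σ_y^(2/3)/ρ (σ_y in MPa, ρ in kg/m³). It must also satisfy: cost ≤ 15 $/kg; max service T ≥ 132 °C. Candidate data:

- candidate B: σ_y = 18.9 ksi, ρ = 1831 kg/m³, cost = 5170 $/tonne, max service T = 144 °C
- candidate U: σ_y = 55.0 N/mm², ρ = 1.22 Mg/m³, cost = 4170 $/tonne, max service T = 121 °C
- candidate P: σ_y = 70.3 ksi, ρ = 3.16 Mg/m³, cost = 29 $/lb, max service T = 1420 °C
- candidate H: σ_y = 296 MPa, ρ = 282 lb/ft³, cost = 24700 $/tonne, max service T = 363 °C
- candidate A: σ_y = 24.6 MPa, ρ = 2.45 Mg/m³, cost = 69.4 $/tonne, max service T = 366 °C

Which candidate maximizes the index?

Screen on constraints: cost ≤ 15 $/kg; max service T ≥ 132 °C. Survivors: candidate B, candidate A.
In SI units:
  candidate B: σ_y = 130.3 MPa, ρ = 1831 kg/m³
  candidate A: σ_y = 24.60 MPa, ρ = 2450 kg/m³
  candidate B: M = 14.0×10⁻³
  candidate A: M = 3.45×10⁻³
The maximum is for candidate B.

candidate B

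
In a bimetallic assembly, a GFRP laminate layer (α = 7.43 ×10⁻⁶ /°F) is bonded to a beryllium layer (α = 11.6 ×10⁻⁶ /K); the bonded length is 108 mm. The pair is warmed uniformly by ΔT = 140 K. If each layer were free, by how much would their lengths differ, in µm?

26.8 µm

GFRP laminate: α = 7.43×10⁻⁶/°F × 9/5 = 13.4×10⁻⁶/K.
Δα = |13.4 − 11.6|×10⁻⁶/K = 1.77×10⁻⁶/K.
ΔL_mismatch = Δα·L·ΔT = 1.77×10⁻⁶ × 108.0 mm × 140.0 K = 26.8 µm.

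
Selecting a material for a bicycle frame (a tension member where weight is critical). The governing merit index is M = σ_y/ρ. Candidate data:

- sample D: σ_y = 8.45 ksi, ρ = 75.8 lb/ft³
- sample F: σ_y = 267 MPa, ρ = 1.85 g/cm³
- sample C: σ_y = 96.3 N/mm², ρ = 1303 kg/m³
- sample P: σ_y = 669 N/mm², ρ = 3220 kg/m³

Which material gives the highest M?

sample P

Putting every candidate on a common basis:
  sample D: σ_y = 58.26 MPa, ρ = 1214 kg/m³
  sample F: σ_y = 267.0 MPa, ρ = 1850 kg/m³
  sample C: σ_y = 96.30 MPa, ρ = 1303 kg/m³
  sample P: σ_y = 669.0 MPa, ρ = 3220 kg/m³
  sample P: M = 208 kN·m/kg
  sample F: M = 144 kN·m/kg
  sample C: M = 73.9 kN·m/kg
  sample D: M = 48.0 kN·m/kg
Sample P ranks first.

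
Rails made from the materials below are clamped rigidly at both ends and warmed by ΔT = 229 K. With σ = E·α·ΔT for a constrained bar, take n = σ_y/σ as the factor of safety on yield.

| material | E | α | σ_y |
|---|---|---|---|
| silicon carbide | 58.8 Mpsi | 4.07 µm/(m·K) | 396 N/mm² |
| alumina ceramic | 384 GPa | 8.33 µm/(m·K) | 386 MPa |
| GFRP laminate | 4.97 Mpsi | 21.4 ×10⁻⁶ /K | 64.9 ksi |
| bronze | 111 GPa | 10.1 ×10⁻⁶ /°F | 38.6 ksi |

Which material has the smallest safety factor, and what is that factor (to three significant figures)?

With everything in SI (GPa, ×10⁻⁶/K, MPa):
  silicon carbide: E = 405.4, α = 4.07, σ_y = 396.0 → σ = 378 MPa, n = 1.05
  alumina ceramic: E = 384.0, α = 8.33, σ_y = 386.0 → σ = 733 MPa, n = 0.527
  GFRP laminate: E = 34.27, α = 21.4, σ_y = 447.5 → σ = 168 MPa, n = 2.66
  bronze: E = 111.0, α = 18.2, σ_y = 266.1 → σ = 462 MPa, n = 0.576
Smallest n: alumina ceramic with n = 0.527.

alumina ceramic, n = 0.527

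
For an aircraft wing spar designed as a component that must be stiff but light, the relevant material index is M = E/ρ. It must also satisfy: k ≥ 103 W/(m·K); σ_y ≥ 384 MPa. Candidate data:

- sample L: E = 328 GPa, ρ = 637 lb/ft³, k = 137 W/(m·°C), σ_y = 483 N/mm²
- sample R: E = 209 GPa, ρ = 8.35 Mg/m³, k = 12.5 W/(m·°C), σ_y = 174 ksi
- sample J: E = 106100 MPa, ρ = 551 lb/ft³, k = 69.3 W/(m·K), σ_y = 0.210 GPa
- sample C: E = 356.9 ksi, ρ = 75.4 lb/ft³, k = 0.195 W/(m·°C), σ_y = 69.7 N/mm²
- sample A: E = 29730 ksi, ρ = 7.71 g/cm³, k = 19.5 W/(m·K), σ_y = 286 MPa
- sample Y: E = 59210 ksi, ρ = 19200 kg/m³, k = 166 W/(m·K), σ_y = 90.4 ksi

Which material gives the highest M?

sample L

Screen on constraints: k ≥ 103 W/(m·K); σ_y ≥ 384 MPa. Survivors: sample L, sample Y.
Convert each candidate to consistent units, then evaluate M:
  sample L: E = 328.0 GPa, ρ = 10200 kg/m³
  sample Y: E = 408.2 GPa, ρ = 19200 kg/m³
  sample L: M = 32.1 MN·m/kg
  sample Y: M = 21.3 MN·m/kg
The maximum is for sample L.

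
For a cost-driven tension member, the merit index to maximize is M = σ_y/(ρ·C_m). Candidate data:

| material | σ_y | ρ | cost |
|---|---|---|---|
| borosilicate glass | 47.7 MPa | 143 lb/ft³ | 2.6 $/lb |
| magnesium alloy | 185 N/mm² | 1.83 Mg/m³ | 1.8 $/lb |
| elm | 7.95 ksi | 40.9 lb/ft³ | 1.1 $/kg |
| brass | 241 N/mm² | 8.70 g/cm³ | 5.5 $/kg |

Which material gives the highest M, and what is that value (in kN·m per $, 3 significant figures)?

Normalizing units and computing the index:
  borosilicate glass: σ_y = 47.70 MPa, ρ = 2291 kg/m³, cost = 5.732 $/kg
  magnesium alloy: σ_y = 185.0 MPa, ρ = 1830 kg/m³, cost = 3.968 $/kg
  elm: σ_y = 54.81 MPa, ρ = 655.2 kg/m³, cost = 1.100 $/kg
  brass: σ_y = 241.0 MPa, ρ = 8700 kg/m³, cost = 5.500 $/kg
  elm: M = 76.1 kN·m per $
  magnesium alloy: M = 25.5 kN·m per $
  brass: M = 5.04 kN·m per $
  borosilicate glass: M = 3.63 kN·m per $
Highest index: elm.

elm, M = 76.1 kN·m per $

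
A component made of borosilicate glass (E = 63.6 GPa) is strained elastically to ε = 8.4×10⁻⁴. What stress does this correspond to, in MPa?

53.4 MPa

σ = E·ε = 63600 MPa × 8.4×10⁻⁴ = 53.4 MPa.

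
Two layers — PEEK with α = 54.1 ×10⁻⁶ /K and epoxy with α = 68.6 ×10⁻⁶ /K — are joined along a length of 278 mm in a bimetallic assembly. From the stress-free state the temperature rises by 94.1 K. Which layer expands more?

epoxy

α(PEEK) = 54.1×10⁻⁶/K vs α(epoxy) = 68.6×10⁻⁶/K.
Higher α expands more for the same ΔT: epoxy.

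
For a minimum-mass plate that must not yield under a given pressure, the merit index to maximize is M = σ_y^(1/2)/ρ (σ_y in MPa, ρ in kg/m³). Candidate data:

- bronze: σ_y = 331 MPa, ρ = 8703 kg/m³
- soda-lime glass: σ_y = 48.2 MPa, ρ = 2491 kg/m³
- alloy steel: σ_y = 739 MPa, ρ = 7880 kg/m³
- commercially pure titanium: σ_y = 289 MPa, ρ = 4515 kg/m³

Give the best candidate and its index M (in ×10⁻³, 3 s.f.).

commercially pure titanium, M = 3.77×10⁻³

Per-candidate index values:
  commercially pure titanium: M = 3.77×10⁻³
  alloy steel: M = 3.45×10⁻³
  soda-lime glass: M = 2.79×10⁻³
  bronze: M = 2.09×10⁻³
The maximum is for commercially pure titanium.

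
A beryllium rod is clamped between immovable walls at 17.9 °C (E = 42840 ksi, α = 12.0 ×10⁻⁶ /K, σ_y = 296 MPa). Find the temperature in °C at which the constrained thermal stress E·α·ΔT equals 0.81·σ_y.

85.5 °C

E = 42840 ksi = 295.4 GPa.
E·α·ΔT = 239.8 MPa ⇒ ΔT = 239.8 / (295.4×10³ × 12.0×10⁻⁶) = 67.64 K.
T = 17.9 + 67.64 = 85.54 °C.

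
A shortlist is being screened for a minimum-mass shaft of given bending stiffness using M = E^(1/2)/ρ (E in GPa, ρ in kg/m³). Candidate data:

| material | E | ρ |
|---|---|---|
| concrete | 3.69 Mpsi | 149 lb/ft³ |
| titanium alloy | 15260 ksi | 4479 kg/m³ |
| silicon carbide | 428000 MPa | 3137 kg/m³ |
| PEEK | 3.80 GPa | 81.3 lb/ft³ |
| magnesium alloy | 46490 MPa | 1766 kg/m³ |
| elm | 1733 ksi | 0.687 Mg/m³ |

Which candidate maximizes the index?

Putting every candidate on a common basis:
  concrete: E = 25.44 GPa, ρ = 2387 kg/m³
  titanium alloy: E = 105.2 GPa, ρ = 4479 kg/m³
  silicon carbide: E = 428.0 GPa, ρ = 3137 kg/m³
  PEEK: E = 3.800 GPa, ρ = 1302 kg/m³
  magnesium alloy: E = 46.49 GPa, ρ = 1766 kg/m³
  elm: E = 11.95 GPa, ρ = 687.0 kg/m³
  silicon carbide: M = 6.59×10⁻³
  elm: M = 5.03×10⁻³
  magnesium alloy: M = 3.86×10⁻³
  titanium alloy: M = 2.29×10⁻³
  concrete: M = 2.11×10⁻³
  PEEK: M = 1.50×10⁻³
Silicon carbide has the largest M.

silicon carbide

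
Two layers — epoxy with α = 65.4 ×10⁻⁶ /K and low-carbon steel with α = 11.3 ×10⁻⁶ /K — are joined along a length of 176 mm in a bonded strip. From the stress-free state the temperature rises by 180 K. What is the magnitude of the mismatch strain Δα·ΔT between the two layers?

9.74×10⁻³

Δα = |65.4 − 11.3|×10⁻⁶/K = 54.1×10⁻⁶/K.
Mismatch strain = Δα·ΔT = 54.1×10⁻⁶ × 180.0 = 9.74×10⁻³.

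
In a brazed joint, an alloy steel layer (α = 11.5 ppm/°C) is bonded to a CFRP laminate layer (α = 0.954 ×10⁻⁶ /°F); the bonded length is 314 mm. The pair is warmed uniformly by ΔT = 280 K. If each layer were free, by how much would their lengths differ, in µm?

CFRP laminate: α = 0.954×10⁻⁶/°F × 9/5 = 1.72×10⁻⁶/K.
Δα = |11.5 − 1.72|×10⁻⁶/K = 9.78×10⁻⁶/K.
ΔL_mismatch = Δα·L·ΔT = 9.78×10⁻⁶ × 314.0 mm × 280.0 K = 860 µm.

860 µm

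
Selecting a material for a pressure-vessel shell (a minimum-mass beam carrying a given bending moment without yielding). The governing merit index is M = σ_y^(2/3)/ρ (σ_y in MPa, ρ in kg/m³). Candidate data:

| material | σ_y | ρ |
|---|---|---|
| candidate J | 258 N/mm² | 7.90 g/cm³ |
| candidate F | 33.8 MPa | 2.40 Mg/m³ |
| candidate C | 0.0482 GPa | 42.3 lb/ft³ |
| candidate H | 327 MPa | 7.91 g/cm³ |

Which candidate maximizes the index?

Convert each candidate to consistent units, then evaluate M:
  candidate J: σ_y = 258.0 MPa, ρ = 7900 kg/m³
  candidate F: σ_y = 33.80 MPa, ρ = 2400 kg/m³
  candidate C: σ_y = 48.20 MPa, ρ = 677.6 kg/m³
  candidate H: σ_y = 327.0 MPa, ρ = 7910 kg/m³
  candidate C: M = 19.5×10⁻³
  candidate H: M = 6.00×10⁻³
  candidate J: M = 5.13×10⁻³
  candidate F: M = 4.36×10⁻³
The maximum is for candidate C.

candidate C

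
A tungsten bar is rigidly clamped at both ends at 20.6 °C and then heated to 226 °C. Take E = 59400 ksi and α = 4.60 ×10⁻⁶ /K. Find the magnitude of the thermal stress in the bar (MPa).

E = 59400 ksi = 409.5 GPa.
ΔT = 205.4 K. Constrained thermal stress σ = E·α·ΔT = 409.5×10³ MPa × 4.60×10⁻⁶ × 205.4 = 387 MPa (compressive).

387 MPa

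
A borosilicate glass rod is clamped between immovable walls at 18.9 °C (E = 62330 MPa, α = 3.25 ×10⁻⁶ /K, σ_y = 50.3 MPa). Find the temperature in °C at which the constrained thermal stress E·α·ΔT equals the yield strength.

E = 62330 MPa = 62.33 GPa.
E·α·ΔT = 50.30 MPa ⇒ ΔT = 50.30 / (62.33×10³ × 3.25×10⁻⁶) = 248.3 K.
T = 18.9 + 248.3 = 267.2 °C.

267 °C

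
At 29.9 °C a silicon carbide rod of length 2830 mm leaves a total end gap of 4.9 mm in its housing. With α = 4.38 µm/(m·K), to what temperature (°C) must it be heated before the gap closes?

425 °C

α·L₀·ΔT = 4.9 mm ⇒ ΔT = 4.9 / (4.38×10⁻⁶ × 2830.0) = 395.3 K.
T = 29.9 + 395.3 = 425.2 °C.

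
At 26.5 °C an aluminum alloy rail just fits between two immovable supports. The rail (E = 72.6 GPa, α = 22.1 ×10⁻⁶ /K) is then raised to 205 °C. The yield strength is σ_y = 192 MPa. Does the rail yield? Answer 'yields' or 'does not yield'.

ΔT = 178.5 K. Constrained thermal stress σ = E·α·ΔT = 72.60×10³ MPa × 22.1×10⁻⁶ × 178.5 = 286 MPa (compressive).
Compare to σ_y = 192 MPa: σ ≥ σ_y, so it yields.

yields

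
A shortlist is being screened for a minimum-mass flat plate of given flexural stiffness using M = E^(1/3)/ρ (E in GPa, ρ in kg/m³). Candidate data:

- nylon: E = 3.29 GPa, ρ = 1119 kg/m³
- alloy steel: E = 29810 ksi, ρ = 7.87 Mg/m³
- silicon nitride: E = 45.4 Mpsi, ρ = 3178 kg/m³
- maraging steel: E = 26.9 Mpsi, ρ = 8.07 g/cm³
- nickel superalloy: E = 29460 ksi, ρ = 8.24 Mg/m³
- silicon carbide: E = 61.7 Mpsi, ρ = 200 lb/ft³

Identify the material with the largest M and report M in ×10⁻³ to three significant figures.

Normalizing units and computing the index:
  nylon: E = 3.290 GPa, ρ = 1119 kg/m³
  alloy steel: E = 205.5 GPa, ρ = 7870 kg/m³
  silicon nitride: E = 313.0 GPa, ρ = 3178 kg/m³
  maraging steel: E = 185.5 GPa, ρ = 8070 kg/m³
  nickel superalloy: E = 203.1 GPa, ρ = 8240 kg/m³
  silicon carbide: E = 425.4 GPa, ρ = 3204 kg/m³
  silicon carbide: M = 2.35×10⁻³
  silicon nitride: M = 2.14×10⁻³
  nylon: M = 1.33×10⁻³
  alloy steel: M = 0.750×10⁻³
  nickel superalloy: M = 0.713×10⁻³
  maraging steel: M = 0.707×10⁻³
Highest index: silicon carbide.

silicon carbide, M = 2.35×10⁻³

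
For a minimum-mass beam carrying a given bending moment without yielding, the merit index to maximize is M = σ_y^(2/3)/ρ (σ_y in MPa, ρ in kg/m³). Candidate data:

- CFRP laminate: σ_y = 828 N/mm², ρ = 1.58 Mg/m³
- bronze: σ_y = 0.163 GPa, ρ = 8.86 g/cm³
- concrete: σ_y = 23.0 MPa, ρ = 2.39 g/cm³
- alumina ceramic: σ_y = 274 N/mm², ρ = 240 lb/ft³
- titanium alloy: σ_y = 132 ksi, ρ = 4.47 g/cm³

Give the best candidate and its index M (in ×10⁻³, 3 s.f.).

Putting every candidate on a common basis:
  CFRP laminate: σ_y = 828.0 MPa, ρ = 1580 kg/m³
  bronze: σ_y = 163.0 MPa, ρ = 8860 kg/m³
  concrete: σ_y = 23.00 MPa, ρ = 2390 kg/m³
  alumina ceramic: σ_y = 274.0 MPa, ρ = 3844 kg/m³
  titanium alloy: σ_y = 910.1 MPa, ρ = 4470 kg/m³
  CFRP laminate: M = 55.8×10⁻³
  titanium alloy: M = 21.0×10⁻³
  alumina ceramic: M = 11.0×10⁻³
  concrete: M = 3.38×10⁻³
  bronze: M = 3.37×10⁻³
Highest index: CFRP laminate.

CFRP laminate, M = 55.8×10⁻³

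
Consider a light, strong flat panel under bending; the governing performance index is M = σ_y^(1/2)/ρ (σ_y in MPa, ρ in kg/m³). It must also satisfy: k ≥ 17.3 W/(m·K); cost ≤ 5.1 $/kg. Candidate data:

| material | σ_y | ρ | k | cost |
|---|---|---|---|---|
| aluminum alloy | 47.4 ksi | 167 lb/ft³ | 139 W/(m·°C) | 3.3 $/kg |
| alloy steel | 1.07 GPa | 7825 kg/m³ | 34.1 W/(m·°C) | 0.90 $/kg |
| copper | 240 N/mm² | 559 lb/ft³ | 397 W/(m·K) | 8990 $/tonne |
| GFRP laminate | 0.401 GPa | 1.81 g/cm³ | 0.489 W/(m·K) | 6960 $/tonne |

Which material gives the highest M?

aluminum alloy

Screen on constraints: k ≥ 17.3 W/(m·K); cost ≤ 5.1 $/kg. Survivors: aluminum alloy, alloy steel.
In SI units:
  aluminum alloy: σ_y = 326.8 MPa, ρ = 2675 kg/m³
  alloy steel: σ_y = 1070 MPa, ρ = 7825 kg/m³
  aluminum alloy: M = 6.76×10⁻³
  alloy steel: M = 4.18×10⁻³
Aluminum alloy has the largest M.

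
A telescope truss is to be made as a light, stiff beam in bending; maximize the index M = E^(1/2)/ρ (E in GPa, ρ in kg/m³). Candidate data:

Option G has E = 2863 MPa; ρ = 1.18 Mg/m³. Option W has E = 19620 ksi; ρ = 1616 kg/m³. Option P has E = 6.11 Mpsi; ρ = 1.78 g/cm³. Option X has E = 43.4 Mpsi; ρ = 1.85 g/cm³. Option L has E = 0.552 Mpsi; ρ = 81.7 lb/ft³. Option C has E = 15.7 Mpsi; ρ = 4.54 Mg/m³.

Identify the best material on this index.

After converting to SI:
  option G: E = 2.863 GPa, ρ = 1180 kg/m³
  option W: E = 135.3 GPa, ρ = 1616 kg/m³
  option P: E = 42.13 GPa, ρ = 1780 kg/m³
  option X: E = 299.2 GPa, ρ = 1850 kg/m³
  option L: E = 3.806 GPa, ρ = 1309 kg/m³
  option C: E = 108.2 GPa, ρ = 4540 kg/m³
  option X: M = 9.35×10⁻³
  option W: M = 7.20×10⁻³
  option P: M = 3.65×10⁻³
  option C: M = 2.29×10⁻³
  option L: M = 1.49×10⁻³
  option G: M = 1.43×10⁻³
The maximum is for option X.

option X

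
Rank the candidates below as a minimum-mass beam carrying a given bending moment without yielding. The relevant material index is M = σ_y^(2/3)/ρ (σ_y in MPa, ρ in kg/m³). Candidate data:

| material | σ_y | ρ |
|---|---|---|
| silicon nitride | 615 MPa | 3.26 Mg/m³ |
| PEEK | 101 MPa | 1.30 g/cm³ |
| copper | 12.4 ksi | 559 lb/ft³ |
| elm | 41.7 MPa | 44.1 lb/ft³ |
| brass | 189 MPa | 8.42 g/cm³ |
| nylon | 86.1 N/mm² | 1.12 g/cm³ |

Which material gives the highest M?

silicon nitride

After converting to SI:
  silicon nitride: σ_y = 615.0 MPa, ρ = 3260 kg/m³
  PEEK: σ_y = 101.0 MPa, ρ = 1300 kg/m³
  copper: σ_y = 85.50 MPa, ρ = 8954 kg/m³
  elm: σ_y = 41.70 MPa, ρ = 706.4 kg/m³
  brass: σ_y = 189.0 MPa, ρ = 8420 kg/m³
  nylon: σ_y = 86.10 MPa, ρ = 1120 kg/m³
  silicon nitride: M = 22.2×10⁻³
  nylon: M = 17.4×10⁻³
  elm: M = 17.0×10⁻³
  PEEK: M = 16.7×10⁻³
  brass: M = 3.91×10⁻³
  copper: M = 2.17×10⁻³
Highest index: silicon nitride.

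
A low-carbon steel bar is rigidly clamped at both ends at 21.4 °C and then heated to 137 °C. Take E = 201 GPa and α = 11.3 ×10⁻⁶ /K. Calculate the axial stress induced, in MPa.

ΔT = 115.6 K. Constrained thermal stress σ = E·α·ΔT = 201.0×10³ MPa × 11.3×10⁻⁶ × 115.6 = 263 MPa (compressive).

263 MPa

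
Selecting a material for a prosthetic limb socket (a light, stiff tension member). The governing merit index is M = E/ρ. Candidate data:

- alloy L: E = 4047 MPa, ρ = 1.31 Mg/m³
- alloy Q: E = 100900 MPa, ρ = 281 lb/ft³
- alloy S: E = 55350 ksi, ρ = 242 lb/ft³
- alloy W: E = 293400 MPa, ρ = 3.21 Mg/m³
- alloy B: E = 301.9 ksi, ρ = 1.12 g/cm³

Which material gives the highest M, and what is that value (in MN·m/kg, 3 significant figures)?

In SI units:
  alloy L: E = 4.047 GPa, ρ = 1310 kg/m³
  alloy Q: E = 100.9 GPa, ρ = 4501 kg/m³
  alloy S: E = 381.6 GPa, ρ = 3876 kg/m³
  alloy W: E = 293.4 GPa, ρ = 3210 kg/m³
  alloy B: E = 2.082 GPa, ρ = 1120 kg/m³
  alloy S: M = 98.4 MN·m/kg
  alloy W: M = 91.4 MN·m/kg
  alloy Q: M = 22.4 MN·m/kg
  alloy L: M = 3.09 MN·m/kg
  alloy B: M = 1.86 MN·m/kg
Highest index: alloy S.

alloy S, M = 98.4 MN·m/kg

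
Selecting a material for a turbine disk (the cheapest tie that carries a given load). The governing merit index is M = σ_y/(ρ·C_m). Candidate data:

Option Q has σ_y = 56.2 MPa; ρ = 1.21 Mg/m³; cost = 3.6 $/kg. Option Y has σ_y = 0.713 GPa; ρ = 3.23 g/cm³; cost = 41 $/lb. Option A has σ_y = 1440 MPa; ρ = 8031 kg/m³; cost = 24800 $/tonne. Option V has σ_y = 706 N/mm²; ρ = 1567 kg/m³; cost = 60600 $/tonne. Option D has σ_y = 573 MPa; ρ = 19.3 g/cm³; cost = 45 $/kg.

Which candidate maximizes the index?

option Q

In SI units:
  option Q: σ_y = 56.20 MPa, ρ = 1210 kg/m³, cost = 3.600 $/kg
  option Y: σ_y = 713.0 MPa, ρ = 3230 kg/m³, cost = 90.39 $/kg
  option A: σ_y = 1440 MPa, ρ = 8031 kg/m³, cost = 24.80 $/kg
  option V: σ_y = 706.0 MPa, ρ = 1567 kg/m³, cost = 60.60 $/kg
  option D: σ_y = 573.0 MPa, ρ = 19300 kg/m³, cost = 45.00 $/kg
  option Q: M = 12.9 kN·m per $
  option V: M = 7.43 kN·m per $
  option A: M = 7.23 kN·m per $
  option Y: M = 2.44 kN·m per $
  option D: M = 0.660 kN·m per $
Highest index: option Q.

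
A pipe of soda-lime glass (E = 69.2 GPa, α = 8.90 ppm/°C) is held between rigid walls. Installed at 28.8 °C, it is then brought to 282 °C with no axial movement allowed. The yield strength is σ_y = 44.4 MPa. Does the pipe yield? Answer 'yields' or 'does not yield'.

ΔT = 253.2 K. Constrained thermal stress σ = E·α·ΔT = 69.20×10³ MPa × 8.90×10⁻⁶ × 253.2 = 156 MPa (compressive).
Compare to σ_y = 44.4 MPa: σ ≥ σ_y, so it yields.

yields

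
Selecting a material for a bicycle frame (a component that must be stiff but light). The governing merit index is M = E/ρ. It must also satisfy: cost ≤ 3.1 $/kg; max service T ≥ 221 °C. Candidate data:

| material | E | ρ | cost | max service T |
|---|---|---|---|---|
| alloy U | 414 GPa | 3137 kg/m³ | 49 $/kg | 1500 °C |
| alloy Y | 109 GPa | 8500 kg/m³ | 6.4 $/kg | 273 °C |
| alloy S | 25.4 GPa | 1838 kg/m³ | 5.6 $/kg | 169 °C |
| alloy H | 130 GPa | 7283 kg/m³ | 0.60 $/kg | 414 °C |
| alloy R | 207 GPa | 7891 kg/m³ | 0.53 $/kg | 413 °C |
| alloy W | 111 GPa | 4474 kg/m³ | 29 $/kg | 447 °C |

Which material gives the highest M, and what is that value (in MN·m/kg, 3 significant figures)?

Screen on constraints: cost ≤ 3.1 $/kg; max service T ≥ 221 °C. Survivors: alloy H, alloy R.
Per-candidate index values:
  alloy R: M = 26.2 MN·m/kg
  alloy H: M = 17.8 MN·m/kg
Highest index: alloy R.

alloy R, M = 26.2 MN·m/kg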